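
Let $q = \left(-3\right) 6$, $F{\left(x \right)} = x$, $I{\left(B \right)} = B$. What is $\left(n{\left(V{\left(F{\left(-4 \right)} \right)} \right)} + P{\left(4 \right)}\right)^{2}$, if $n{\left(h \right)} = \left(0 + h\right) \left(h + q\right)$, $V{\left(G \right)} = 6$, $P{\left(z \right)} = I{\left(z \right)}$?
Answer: $4624$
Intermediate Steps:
$P{\left(z \right)} = z$
$q = -18$
$n{\left(h \right)} = h \left(-18 + h\right)$ ($n{\left(h \right)} = \left(0 + h\right) \left(h - 18\right) = h \left(-18 + h\right)$)
$\left(n{\left(V{\left(F{\left(-4 \right)} \right)} \right)} + P{\left(4 \right)}\right)^{2} = \left(6 \left(-18 + 6\right) + 4\right)^{2} = \left(6 \left(-12\right) + 4\right)^{2} = \left(-72 + 4\right)^{2} = \left(-68\right)^{2} = 4624$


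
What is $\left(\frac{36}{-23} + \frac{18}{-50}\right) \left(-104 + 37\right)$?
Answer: $\frac{74169}{575} \approx 128.99$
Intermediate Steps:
$\left(\frac{36}{-23} + \frac{18}{-50}\right) \left(-104 + 37\right) = \left(36 \left(- \frac{1}{23}\right) + 18 \left(- \frac{1}{50}\right)\right) \left(-67\right) = \left(- \frac{36}{23} - \frac{9}{25}\right) \left(-67\right) = \left(- \frac{1107}{575}\right) \left(-67\right) = \frac{74169}{575}$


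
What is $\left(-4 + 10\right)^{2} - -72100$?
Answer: $72136$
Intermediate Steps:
$\left(-4 + 10\right)^{2} - -72100 = 6^{2} + 72100 = 36 + 72100 = 72136$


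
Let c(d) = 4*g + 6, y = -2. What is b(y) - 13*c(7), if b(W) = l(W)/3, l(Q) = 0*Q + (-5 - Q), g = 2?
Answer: -183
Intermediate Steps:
l(Q) = -5 - Q (l(Q) = 0 + (-5 - Q) = -5 - Q)
c(d) = 14 (c(d) = 4*2 + 6 = 8 + 6 = 14)
b(W) = -5/3 - W/3 (b(W) = (-5 - W)/3 = (-5 - W)*(⅓) = -5/3 - W/3)
b(y) - 13*c(7) = (-5/3 - ⅓*(-2)) - 13*14 = (-5/3 + ⅔) - 182 = -1 - 182 = -183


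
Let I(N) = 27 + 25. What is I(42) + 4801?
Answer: 4853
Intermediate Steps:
I(N) = 52
I(42) + 4801 = 52 + 4801 = 4853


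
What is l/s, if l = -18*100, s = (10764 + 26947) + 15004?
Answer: -360/10543 ≈ -0.034146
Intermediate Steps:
s = 52715 (s = 37711 + 15004 = 52715)
l = -1800
l/s = -1800/52715 = -1800*1/52715 = -360/10543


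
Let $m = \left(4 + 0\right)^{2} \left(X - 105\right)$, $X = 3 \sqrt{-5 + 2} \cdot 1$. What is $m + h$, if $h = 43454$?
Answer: $41774 + 48 i \sqrt{3} \approx 41774.0 + 83.138 i$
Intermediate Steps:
$X = 3 i \sqrt{3}$ ($X = 3 \sqrt{-3} \cdot 1 = 3 i \sqrt{3} \cdot 1 = 3 i \sqrt{3} \approx 5.1962 i$)
$m = -1680 + 48 i \sqrt{3}$ ($m = \left(4 + 0\right)^{2} \left(3 i \sqrt{3} - 105\right) = 4^{2} \left(-105 + 3 i \sqrt{3}\right) = 16 \left(-105 + 3 i \sqrt{3}\right) = -1680 + 48 i \sqrt{3} \approx -1680.0 + 83.138 i$)
$m + h = \left(-1680 + 48 i \sqrt{3}\right) + 43454 = 41774 + 48 i \sqrt{3}$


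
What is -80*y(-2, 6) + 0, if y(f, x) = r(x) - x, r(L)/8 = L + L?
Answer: -7200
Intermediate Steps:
r(L) = 16*L (r(L) = 8*(L + L) = 8*(2*L) = 16*L)
y(f, x) = 15*x (y(f, x) = 16*x - x = 15*x)
-80*y(-2, 6) + 0 = -1200*6 + 0 = -80*90 + 0 = -7200 + 0 = -7200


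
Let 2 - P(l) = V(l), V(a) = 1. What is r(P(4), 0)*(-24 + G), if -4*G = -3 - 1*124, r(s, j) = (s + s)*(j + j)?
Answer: 0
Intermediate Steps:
P(l) = 1 (P(l) = 2 - 1*1 = 2 - 1 = 1)
r(s, j) = 4*j*s (r(s, j) = (2*s)*(2*j) = 4*j*s)
G = 127/4 (G = -(-3 - 1*124)/4 = -(-3 - 124)/4 = -¼*(-127) = 127/4 ≈ 31.750)
r(P(4), 0)*(-24 + G) = (4*0*1)*(-24 + 127/4) = 0*(31/4) = 0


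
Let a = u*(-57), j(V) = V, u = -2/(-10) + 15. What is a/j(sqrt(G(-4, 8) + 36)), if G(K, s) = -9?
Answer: -1444*sqrt(3)/15 ≈ -166.74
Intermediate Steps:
u = 76/5 (u = -2*(-1)/10 + 15 = -1*(-1/5) + 15 = 1/5 + 15 = 76/5 ≈ 15.200)
a = -4332/5 (a = (76/5)*(-57) = -4332/5 ≈ -866.40)
a/j(sqrt(G(-4, 8) + 36)) = -4332/(5*sqrt(-9 + 36)) = -4332*sqrt(3)/9/5 = -1444*sqrt(3)/15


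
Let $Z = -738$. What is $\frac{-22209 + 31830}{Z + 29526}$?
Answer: $\frac{3207}{9596} \approx 0.3342$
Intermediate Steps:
$\frac{-22209 + 31830}{Z + 29526} = \frac{-22209 + 31830}{-738 + 29526} = \frac{9621}{28788} = 9621 \cdot \frac{1}{28788} = \frac{3207}{9596}$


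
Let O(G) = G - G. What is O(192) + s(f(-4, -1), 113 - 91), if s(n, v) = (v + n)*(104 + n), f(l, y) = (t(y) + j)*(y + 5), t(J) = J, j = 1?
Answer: 2288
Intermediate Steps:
O(G) = 0
f(l, y) = (1 + y)*(5 + y) (f(l, y) = (y + 1)*(y + 5) = (1 + y)*(5 + y))
s(n, v) = (104 + n)*(n + v) (s(n, v) = (n + v)*(104 + n) = (104 + n)*(n + v))
O(192) + s(f(-4, -1), 113 - 91) = 0 + ((5 + (-1)² + 6*(-1))² + 104*(5 + (-1)² + 6*(-1)) + 104*(113 - 91) + (5 + (-1)² + 6*(-1))*(113 - 91)) = 0 + ((5 + 1 - 6)² + 104*(5 + 1 - 6) + 104*22 + (5 + 1 - 6)*22) = 0 + (0² + 104*0 + 2288 + 0*22) = 0 + (0 + 0 + 2288 + 0) = 0 + 2288 = 2288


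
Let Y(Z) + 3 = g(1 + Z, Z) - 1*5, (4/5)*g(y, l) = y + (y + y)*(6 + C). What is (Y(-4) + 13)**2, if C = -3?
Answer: 7225/16 ≈ 451.56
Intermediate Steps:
g(y, l) = 35*y/4 (g(y, l) = 5*(y + (y + y)*(6 - 3))/4 = 5*(y + (2*y)*3)/4 = 5*(y + 6*y)/4 = 5*(7*y)/4 = 35*y/4)
Y(Z) = 3/4 + 35*Z/4 (Y(Z) = -3 + (35*(1 + Z)/4 - 1*5) = -3 + ((35/4 + 35*Z/4) - 5) = -3 + (15/4 + 35*Z/4) = 3/4 + 35*Z/4)
(Y(-4) + 13)**2 = ((3/4 + (35/4)*(-4)) + 13)**2 = ((3/4 - 35) + 13)**2 = (-137/4 + 13)**2 = (-85/4)**2 = 7225/16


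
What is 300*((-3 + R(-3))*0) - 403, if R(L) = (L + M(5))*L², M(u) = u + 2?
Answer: -403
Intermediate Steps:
M(u) = 2 + u
R(L) = L²*(7 + L) (R(L) = (L + (2 + 5))*L² = (L + 7)*L² = (7 + L)*L² = L²*(7 + L))
300*((-3 + R(-3))*0) - 403 = 300*((-3 + (-3)²*(7 - 3))*0) - 403 = 300*((-3 + 9*4)*0) - 403 = 300*((-3 + 36)*0) - 403 = 300*(33*0) - 403 = 300*0 - 403 = 0 - 403 = -403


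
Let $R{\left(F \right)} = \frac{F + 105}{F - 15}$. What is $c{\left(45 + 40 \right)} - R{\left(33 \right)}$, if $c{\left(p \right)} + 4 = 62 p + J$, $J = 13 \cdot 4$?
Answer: $\frac{15931}{3} \approx 5310.3$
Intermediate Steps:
$R{\left(F \right)} = \frac{105 + F}{-15 + F}$
$J = 52$
$c{\left(p \right)} = 48 + 62 p$ ($c{\left(p \right)} = -4 + \left(62 p + 52\right) = -4 + \left(52 + 62 p\right) = 48 + 62 p$)
$c{\left(45 + 40 \right)} - R{\left(33 \right)} = \left(48 + 62 \left(45 + 40\right)\right) - \frac{105 + 33}{-15 + 33} = \left(48 + 62 \cdot 85\right) - \frac{1}{18} \cdot 138 = \left(48 + 5270\right) - \frac{1}{18} \cdot 138 = 5318 - \frac{23}{3} = \frac{15931}{3}$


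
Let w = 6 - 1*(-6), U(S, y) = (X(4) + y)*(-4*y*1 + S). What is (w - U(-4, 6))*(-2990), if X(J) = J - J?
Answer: -538200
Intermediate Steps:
X(J) = 0
U(S, y) = y*(S - 4*y) (U(S, y) = (0 + y)*(-4*y*1 + S) = y*(-4*y + S) = y*(S - 4*y))
w = 12 (w = 6 + 6 = 12)
(w - U(-4, 6))*(-2990) = (12 - 6*(-4 - 4*6))*(-2990) = (12 - 6*(-4 - 24))*(-2990) = (12 - 6*(-28))*(-2990) = (12 - 1*(-168))*(-2990) = (12 + 168)*(-2990) = 180*(-2990) = -538200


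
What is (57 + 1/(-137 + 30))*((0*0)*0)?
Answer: 0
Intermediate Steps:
(57 + 1/(-137 + 30))*((0*0)*0) = (57 + 1/(-107))*(0*0) = (57 - 1/107)*0 = (6098/107)*0 = 0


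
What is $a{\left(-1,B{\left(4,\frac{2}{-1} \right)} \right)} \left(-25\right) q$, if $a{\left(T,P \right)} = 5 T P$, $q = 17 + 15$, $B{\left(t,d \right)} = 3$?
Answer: $12000$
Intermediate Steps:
$q = 32$
$a{\left(T,P \right)} = 5 P T$
$a{\left(-1,B{\left(4,\frac{2}{-1} \right)} \right)} \left(-25\right) q = 5 \cdot 3 \left(-1\right) \left(-25\right) 32 = \left(-15\right) \left(-25\right) 32 = 375 \cdot 32 = 12000$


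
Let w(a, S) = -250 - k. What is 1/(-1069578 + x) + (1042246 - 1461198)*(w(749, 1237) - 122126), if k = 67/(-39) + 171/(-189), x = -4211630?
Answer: 73917476770426054639/1441769784 ≈ 5.1269e+10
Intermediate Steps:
k = -716/273 (k = 67*(-1/39) + 171*(-1/189) = -67/39 - 19/21 = -716/273 ≈ -2.6227)
w(a, S) = -67534/273 (w(a, S) = -250 - 1*(-716/273) = -250 + 716/273 = -67534/273)
1/(-1069578 + x) + (1042246 - 1461198)*(w(749, 1237) - 122126) = 1/(-1069578 - 4211630) + (1042246 - 1461198)*(-67534/273 - 122126) = 1/(-5281208) - 418952*(-33407932/273) = -1/5281208 + 13996319927264/273 = 73917476770426054639/1441769784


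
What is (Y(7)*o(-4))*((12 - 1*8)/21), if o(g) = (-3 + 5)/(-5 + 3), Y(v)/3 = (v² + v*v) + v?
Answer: -60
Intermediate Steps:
Y(v) = 3*v + 6*v² (Y(v) = 3*((v² + v*v) + v) = 3*((v² + v²) + v) = 3*(2*v² + v) = 3*(v + 2*v²) = 3*v + 6*v²)
o(g) = -1 (o(g) = 2/(-2) = 2*(-½) = -1)
(Y(7)*o(-4))*((12 - 1*8)/21) = ((3*7*(1 + 2*7))*(-1))*((12 - 1*8)/21) = ((3*7*(1 + 14))*(-1))*((12 - 8)*(1/21)) = ((3*7*15)*(-1))*(4*(1/21)) = (315*(-1))*(4/21) = -315*4/21 = -60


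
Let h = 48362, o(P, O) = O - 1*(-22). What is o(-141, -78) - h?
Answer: -48418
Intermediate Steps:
o(P, O) = 22 + O (o(P, O) = O + 22 = 22 + O)
o(-141, -78) - h = (22 - 78) - 1*48362 = -56 - 48362 = -48418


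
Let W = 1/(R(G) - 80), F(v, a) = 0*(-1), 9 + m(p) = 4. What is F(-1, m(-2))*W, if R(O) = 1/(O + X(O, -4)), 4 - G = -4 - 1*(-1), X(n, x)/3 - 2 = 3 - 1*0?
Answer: 0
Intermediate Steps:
m(p) = -5 (m(p) = -9 + 4 = -5)
X(n, x) = 15 (X(n, x) = 6 + 3*(3 - 1*0) = 6 + 3*(3 + 0) = 6 + 3*3 = 6 + 9 = 15)
G = 7 (G = 4 - (-4 - 1*(-1)) = 4 - (-4 + 1) = 4 - 1*(-3) = 4 + 3 = 7)
F(v, a) = 0
R(O) = 1/(15 + O) (R(O) = 1/(O + 15) = 1/(15 + O))
W = -22/1759 (W = 1/(1/(15 + 7) - 80) = 1/(1/22 - 80) = 1/(-1759/22) = -22/1759 ≈ -0.012507)
F(-1, m(-2))*W = 0*(-22/1759) = 0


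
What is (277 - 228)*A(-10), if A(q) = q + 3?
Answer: -343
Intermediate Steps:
A(q) = 3 + q
(277 - 228)*A(-10) = (277 - 228)*(3 - 10) = 49*(-7) = -343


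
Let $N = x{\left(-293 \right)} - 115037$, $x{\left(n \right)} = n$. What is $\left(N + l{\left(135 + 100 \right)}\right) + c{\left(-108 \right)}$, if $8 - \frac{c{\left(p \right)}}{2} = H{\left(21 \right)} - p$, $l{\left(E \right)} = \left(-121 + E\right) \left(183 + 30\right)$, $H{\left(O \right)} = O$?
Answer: $-91290$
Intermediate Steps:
$l{\left(E \right)} = -25773 + 213 E$ ($l{\left(E \right)} = \left(-121 + E\right) 213 = -25773 + 213 E$)
$c{\left(p \right)} = -26 + 2 p$ ($c{\left(p \right)} = 16 - 2 \left(21 - p\right) = 16 + \left(-42 + 2 p\right) = -26 + 2 p$)
$N = -115330$ ($N = -293 - 115037 = -115330$)
$\left(N + l{\left(135 + 100 \right)}\right) + c{\left(-108 \right)} = \left(-115330 - \left(25773 - 213 \left(135 + 100\right)\right)\right) + \left(-26 + 2 \left(-108\right)\right) = \left(-115330 + \left(-25773 + 213 \cdot 235\right)\right) - 242 = \left(-115330 + \left(-25773 + 50055\right)\right) - 242 = \left(-115330 + 24282\right) - 242 = -91048 - 242 = -91290$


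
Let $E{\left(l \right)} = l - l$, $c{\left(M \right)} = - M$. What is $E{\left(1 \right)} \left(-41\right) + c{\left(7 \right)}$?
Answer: $-7$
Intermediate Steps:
$E{\left(l \right)} = 0$
$E{\left(1 \right)} \left(-41\right) + c{\left(7 \right)} = 0 \left(-41\right) - 7 = 0 - 7 = -7$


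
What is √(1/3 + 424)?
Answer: √3819/3 ≈ 20.599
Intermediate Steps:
√(1/3 + 424) = √(⅓ + 424) = √(1273/3) = √3819/3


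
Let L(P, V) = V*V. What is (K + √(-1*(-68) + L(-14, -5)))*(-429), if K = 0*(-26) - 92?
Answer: 39468 - 429*√93 ≈ 35331.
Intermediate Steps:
L(P, V) = V²
K = -92 (K = 0 - 92 = -92)
(K + √(-1*(-68) + L(-14, -5)))*(-429) = (-92 + √(-1*(-68) + (-5)²))*(-429) = (-92 + √(68 + 25))*(-429) = (-92 + √93)*(-429) = 39468 - 429*√93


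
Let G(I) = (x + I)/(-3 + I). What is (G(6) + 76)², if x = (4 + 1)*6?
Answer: 7744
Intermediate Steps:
x = 30 (x = 5*6 = 30)
G(I) = (30 + I)/(-3 + I)
(G(6) + 76)² = ((30 + 6)/(-3 + 6) + 76)² = (36/3 + 76)² = ((⅓)*36 + 76)² = (12 + 76)² = 88² = 7744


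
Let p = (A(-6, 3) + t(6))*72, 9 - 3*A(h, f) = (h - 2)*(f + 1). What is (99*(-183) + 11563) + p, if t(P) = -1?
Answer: -5642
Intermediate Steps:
A(h, f) = 3 - (1 + f)*(-2 + h)/3 (A(h, f) = 3 - (h - 2)*(f + 1)/3 = 3 - (-2 + h)*(1 + f)/3 = 3 - (1 + f)*(-2 + h)/3)
p = 912 (p = ((11/3 - ⅓*(-6) + (⅔)*3 - ⅓*3*(-6)) - 1)*72 = ((11/3 + 2 + 2 + 6) - 1)*72 = (41/3 - 1)*72 = (38/3)*72 = 912)
(99*(-183) + 11563) + p = (99*(-183) + 11563) + 912 = (-18117 + 11563) + 912 = -6554 + 912 = -5642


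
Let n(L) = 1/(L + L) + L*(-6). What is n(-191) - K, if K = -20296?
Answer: 8190843/382 ≈ 21442.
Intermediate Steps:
n(L) = 1/(2*L) - 6*L
n(-191) - K = ((½)/(-191) - 6*(-191)) - 1*(-20296) = ((½)*(-1/191) + 1146) + 20296 = (-1/382 + 1146) + 20296 = 437771/382 + 20296 = 8190843/382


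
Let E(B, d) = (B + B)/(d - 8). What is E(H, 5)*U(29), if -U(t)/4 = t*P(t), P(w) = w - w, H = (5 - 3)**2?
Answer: 0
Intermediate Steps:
H = 4 (H = 2**2 = 4)
P(w) = 0
E(B, d) = 2*B/(-8 + d) (E(B, d) = (2*B)/(-8 + d) = 2*B/(-8 + d))
U(t) = 0 (U(t) = -4*t*0 = -4*0 = 0)
E(H, 5)*U(29) = (2*4/(-8 + 5))*0 = (2*4/(-3))*0 = (2*4*(-1/3))*0 = -8/3*0 = 0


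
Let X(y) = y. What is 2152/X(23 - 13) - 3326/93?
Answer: 83438/465 ≈ 179.44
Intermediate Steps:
2152/X(23 - 13) - 3326/93 = 2152/(23 - 13) - 3326/93 = 2152/10 - 3326*1/93 = 2152*(⅒) - 3326/93 = 1076/5 - 3326/93 = 83438/465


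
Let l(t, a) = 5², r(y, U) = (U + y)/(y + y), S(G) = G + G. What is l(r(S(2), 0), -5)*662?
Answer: 16550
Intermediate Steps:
S(G) = 2*G
r(y, U) = (U + y)/(2*y) (r(y, U) = (U + y)/((2*y)) = (U + y)*(1/(2*y)) = (U + y)/(2*y))
l(t, a) = 25
l(r(S(2), 0), -5)*662 = 25*662 = 16550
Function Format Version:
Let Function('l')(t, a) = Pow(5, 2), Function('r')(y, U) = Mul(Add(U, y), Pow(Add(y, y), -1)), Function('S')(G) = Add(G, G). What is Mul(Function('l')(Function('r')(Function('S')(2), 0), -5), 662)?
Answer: 16550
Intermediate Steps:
Function('S')(G) = Mul(2, G)
Function('r')(y, U) = Mul(Rational(1, 2), Pow(y, -1), Add(U, y)) (Function('r')(y, U) = Mul(Add(U, y), Pow(Mul(2, y), -1)) = Mul(Add(U, y), Mul(Rational(1, 2), Pow(y, -1))) = Mul(Rational(1, 2), Pow(y, -1), Add(U, y)))
Function('l')(t, a) = 25
Mul(Function('l')(Function('r')(Function('S')(2), 0), -5), 662) = Mul(25, 662) = 16550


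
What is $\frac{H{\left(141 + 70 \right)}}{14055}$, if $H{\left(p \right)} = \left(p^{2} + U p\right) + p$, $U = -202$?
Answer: $\frac{422}{2811} \approx 0.15012$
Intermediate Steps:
$H{\left(p \right)} = p^{2} - 201 p$ ($H{\left(p \right)} = \left(p^{2} - 202 p\right) + p = p^{2} - 201 p$)
$\frac{H{\left(141 + 70 \right)}}{14055} = \frac{\left(141 + 70\right) \left(-201 + \left(141 + 70\right)\right)}{14055} = 211 \left(-201 + 211\right) \frac{1}{14055} = 211 \cdot 10 \cdot \frac{1}{14055} = 2110 \cdot \frac{1}{14055} = \frac{422}{2811}$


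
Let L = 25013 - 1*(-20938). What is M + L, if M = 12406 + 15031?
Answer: 73388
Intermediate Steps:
L = 45951 (L = 25013 + 20938 = 45951)
M = 27437
M + L = 27437 + 45951 = 73388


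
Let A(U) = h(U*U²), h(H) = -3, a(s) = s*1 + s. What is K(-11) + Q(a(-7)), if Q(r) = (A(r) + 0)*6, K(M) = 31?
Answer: 13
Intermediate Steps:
a(s) = 2*s (a(s) = s + s = 2*s)
A(U) = -3
Q(r) = -18 (Q(r) = (-3 + 0)*6 = -3*6 = -18)
K(-11) + Q(a(-7)) = 31 - 18 = 13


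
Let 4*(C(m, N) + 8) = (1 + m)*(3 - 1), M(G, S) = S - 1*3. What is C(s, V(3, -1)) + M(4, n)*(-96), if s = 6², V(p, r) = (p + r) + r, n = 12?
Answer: -1707/2 ≈ -853.50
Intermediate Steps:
V(p, r) = p + 2*r
M(G, S) = -3 + S (M(G, S) = S - 3 = -3 + S)
s = 36
C(m, N) = -15/2 + m/2 (C(m, N) = -8 + ((1 + m)*(3 - 1))/4 = -8 + ((1 + m)*2)/4 = -8 + (2 + 2*m)/4 = -8 + (½ + m/2) = -15/2 + m/2)
C(s, V(3, -1)) + M(4, n)*(-96) = (-15/2 + (½)*36) + (-3 + 12)*(-96) = (-15/2 + 18) + 9*(-96) = 21/2 - 864 = -1707/2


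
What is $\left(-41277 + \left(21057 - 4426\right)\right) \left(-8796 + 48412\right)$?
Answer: $-976375936$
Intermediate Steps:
$\left(-41277 + \left(21057 - 4426\right)\right) \left(-8796 + 48412\right) = \left(-41277 + 16631\right) 39616 = \left(-24646\right) 39616 = -976375936$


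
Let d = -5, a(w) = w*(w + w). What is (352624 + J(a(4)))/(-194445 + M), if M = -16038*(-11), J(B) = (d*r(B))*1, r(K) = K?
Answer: -117488/6009 ≈ -19.552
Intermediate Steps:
a(w) = 2*w² (a(w) = w*(2*w) = 2*w²)
J(B) = -5*B (J(B) = -5*B*1 = -5*B)
M = 176418
(352624 + J(a(4)))/(-194445 + M) = (352624 - 10*4²)/(-194445 + 176418) = (352624 - 10*16)/(-18027) = (352624 - 5*32)*(-1/18027) = (352624 - 160)*(-1/18027) = 352464*(-1/18027) = -117488/6009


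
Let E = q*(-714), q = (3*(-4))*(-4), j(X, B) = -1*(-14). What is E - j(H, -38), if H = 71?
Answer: -34286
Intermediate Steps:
j(X, B) = 14
q = 48 (q = -12*(-4) = 48)
E = -34272 (E = 48*(-714) = -34272)
E - j(H, -38) = -34272 - 1*14 = -34272 - 14 = -34286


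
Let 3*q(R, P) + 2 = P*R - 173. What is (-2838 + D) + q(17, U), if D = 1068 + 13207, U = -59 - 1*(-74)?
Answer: 34391/3 ≈ 11464.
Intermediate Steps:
U = 15 (U = -59 + 74 = 15)
q(R, P) = -175/3 + P*R/3 (q(R, P) = -2/3 + (P*R - 173)/3 = -2/3 + (-173 + P*R)/3 = -2/3 + (-173/3 + P*R/3) = -175/3 + P*R/3)
D = 14275
(-2838 + D) + q(17, U) = (-2838 + 14275) + (-175/3 + (1/3)*15*17) = 11437 + (-175/3 + 85) = 11437 + 80/3 = 34391/3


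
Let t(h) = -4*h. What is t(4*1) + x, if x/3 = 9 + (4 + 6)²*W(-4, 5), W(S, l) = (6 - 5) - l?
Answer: -1189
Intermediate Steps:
W(S, l) = 1 - l
x = -1173 (x = 3*(9 + (4 + 6)²*(1 - 1*5)) = 3*(9 + 10²*(1 - 5)) = 3*(9 + 100*(-4)) = 3*(9 - 400) = 3*(-391) = -1173)
t(4*1) + x = -16 - 1173 = -1189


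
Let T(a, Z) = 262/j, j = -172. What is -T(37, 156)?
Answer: 131/86 ≈ 1.5233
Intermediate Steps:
T(a, Z) = -131/86 (T(a, Z) = 262/(-172) = 262*(-1/172) = -131/86)
-T(37, 156) = -1*(-131/86) = 131/86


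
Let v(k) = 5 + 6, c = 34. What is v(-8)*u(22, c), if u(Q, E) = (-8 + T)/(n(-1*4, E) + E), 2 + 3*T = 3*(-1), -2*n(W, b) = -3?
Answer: -638/213 ≈ -2.9953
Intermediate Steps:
n(W, b) = 3/2 (n(W, b) = -1/2*(-3) = 3/2)
T = -5/3 (T = -2/3 + (3*(-1))/3 = -2/3 + (1/3)*(-3) = -2/3 - 1 = -5/3 ≈ -1.6667)
v(k) = 11
u(Q, E) = -29/(3*(3/2 + E)) (u(Q, E) = (-8 - 5/3)/(3/2 + E) = -29/(3*(3/2 + E)))
v(-8)*u(22, c) = 11*(-58/(9 + 6*34)) = 11*(-58/(9 + 204)) = 11*(-58/213) = -638/213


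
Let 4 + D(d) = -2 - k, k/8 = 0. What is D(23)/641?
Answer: -6/641 ≈ -0.0093604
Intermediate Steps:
k = 0 (k = 8*0 = 0)
D(d) = -6 (D(d) = -4 + (-2 - 1*0) = -4 + (-2 + 0) = -4 - 2 = -6)
D(23)/641 = -6/641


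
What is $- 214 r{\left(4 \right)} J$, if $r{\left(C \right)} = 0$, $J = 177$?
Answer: $0$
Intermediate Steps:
$- 214 r{\left(4 \right)} J = \left(-214\right) 0 \cdot 177 = 0 \cdot 177 = 0$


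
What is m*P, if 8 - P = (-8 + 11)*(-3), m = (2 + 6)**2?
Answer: 1088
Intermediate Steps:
m = 64 (m = 8**2 = 64)
P = 17 (P = 8 - (-8 + 11)*(-3) = 8 - 3*(-3) = 8 - 1*(-9) = 8 + 9 = 17)
m*P = 64*17 = 1088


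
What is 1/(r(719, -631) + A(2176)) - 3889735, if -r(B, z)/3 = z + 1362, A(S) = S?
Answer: -66125496/17 ≈ -3.8897e+6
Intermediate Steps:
r(B, z) = -4086 - 3*z (r(B, z) = -3*(z + 1362) = -3*(1362 + z) = -4086 - 3*z)
1/(r(719, -631) + A(2176)) - 3889735 = 1/((-4086 - 3*(-631)) + 2176) - 3889735 = 1/((-4086 + 1893) + 2176) - 3889735 = 1/(-2193 + 2176) - 3889735 = 1/(-17) - 3889735 = -1/17 - 3889735 = -66125496/17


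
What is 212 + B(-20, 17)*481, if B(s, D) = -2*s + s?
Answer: 9832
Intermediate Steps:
B(s, D) = -s
212 + B(-20, 17)*481 = 212 - 1*(-20)*481 = 212 + 20*481 = 212 + 9620 = 9832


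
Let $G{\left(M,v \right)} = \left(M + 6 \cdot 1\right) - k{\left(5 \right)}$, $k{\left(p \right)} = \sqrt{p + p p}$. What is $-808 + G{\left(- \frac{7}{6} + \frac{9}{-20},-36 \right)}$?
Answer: $- \frac{48217}{60} - \sqrt{30} \approx -809.09$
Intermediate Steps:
$k{\left(p \right)} = \sqrt{p + p^{2}}$
$G{\left(M,v \right)} = 6 + M - \sqrt{30}$ ($G{\left(M,v \right)} = \left(M + 6 \cdot 1\right) - \sqrt{5 \left(1 + 5\right)} = \left(M + 6\right) - \sqrt{5 \cdot 6} = \left(6 + M\right) - \sqrt{30} = 6 + M - \sqrt{30}$)
$-808 + G{\left(- \frac{7}{6} + \frac{9}{-20},-36 \right)} = -808 + \left(6 + \left(- \frac{7}{6} + \frac{9}{-20}\right) - \sqrt{30}\right) = -808 + \left(6 + \left(\left(-7\right) \frac{1}{6} + 9 \left(- \frac{1}{20}\right)\right) - \sqrt{30}\right) = -808 - \left(- \frac{263}{60} + \sqrt{30}\right) = -808 + \left(\frac{263}{60} - \sqrt{30}\right) = - \frac{48217}{60} - \sqrt{30}$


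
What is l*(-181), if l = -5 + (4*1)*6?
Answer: -3439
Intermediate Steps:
l = 19 (l = -5 + 4*6 = -5 + 24 = 19)
l*(-181) = 19*(-181) = -3439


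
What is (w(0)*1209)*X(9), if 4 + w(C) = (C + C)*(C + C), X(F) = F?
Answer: -43524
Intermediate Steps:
w(C) = -4 + 4*C**2 (w(C) = -4 + (C + C)*(C + C) = -4 + (2*C)*(2*C) = -4 + 4*C**2)
(w(0)*1209)*X(9) = ((-4 + 4*0**2)*1209)*9 = ((-4 + 4*0)*1209)*9 = ((-4 + 0)*1209)*9 = -4*1209*9 = -4836*9 = -43524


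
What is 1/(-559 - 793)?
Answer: -1/1352 ≈ -0.00073965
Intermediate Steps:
1/(-559 - 793) = 1/(-1352) = -1/1352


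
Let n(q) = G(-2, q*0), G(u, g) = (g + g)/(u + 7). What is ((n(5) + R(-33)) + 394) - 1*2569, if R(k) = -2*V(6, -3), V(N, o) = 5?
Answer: -2185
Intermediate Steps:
R(k) = -10 (R(k) = -2*5 = -10)
G(u, g) = 2*g/(7 + u) (G(u, g) = (2*g)/(7 + u) = 2*g/(7 + u))
n(q) = 0 (n(q) = 2*(q*0)/(7 - 2) = 2*0/5 = 2*0*(⅕) = 0)
((n(5) + R(-33)) + 394) - 1*2569 = ((0 - 10) + 394) - 1*2569 = (-10 + 394) - 2569 = 384 - 2569 = -2185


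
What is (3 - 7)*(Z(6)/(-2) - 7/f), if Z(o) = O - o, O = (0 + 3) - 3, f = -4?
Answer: -19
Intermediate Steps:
O = 0 (O = 3 - 3 = 0)
Z(o) = -o (Z(o) = 0 - o = -o)
(3 - 7)*(Z(6)/(-2) - 7/f) = (3 - 7)*(-1*6/(-2) - 7/(-4)) = -4*(-6*(-1/2) - 7*(-1/4)) = -4*(3 + 7/4) = -4*19/4 = -19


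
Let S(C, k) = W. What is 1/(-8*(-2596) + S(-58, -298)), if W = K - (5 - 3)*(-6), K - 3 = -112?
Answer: 1/20671 ≈ 4.8377e-5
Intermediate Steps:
K = -109 (K = 3 - 112 = -109)
W = -97 (W = -109 - (5 - 3)*(-6) = -109 - 2*(-6) = -109 - 1*(-12) = -109 + 12 = -97)
S(C, k) = -97
1/(-8*(-2596) + S(-58, -298)) = 1/(-8*(-2596) - 97) = 1/(20768 - 97) = 1/20671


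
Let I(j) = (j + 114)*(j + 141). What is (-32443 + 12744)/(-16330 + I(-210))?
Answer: 19699/9706 ≈ 2.0296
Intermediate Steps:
I(j) = (114 + j)*(141 + j)
(-32443 + 12744)/(-16330 + I(-210)) = (-32443 + 12744)/(-16330 + (16074 + (-210)² + 255*(-210))) = -19699/(-16330 + (16074 + 44100 - 53550)) = -19699/(-16330 + 6624) = -19699/(-9706) = -19699*(-1/9706) = 19699/9706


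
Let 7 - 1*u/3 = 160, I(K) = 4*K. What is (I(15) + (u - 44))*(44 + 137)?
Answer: -80183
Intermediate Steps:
u = -459 (u = 21 - 3*160 = 21 - 480 = -459)
(I(15) + (u - 44))*(44 + 137) = (4*15 + (-459 - 44))*(44 + 137) = (60 - 503)*181 = -443*181 = -80183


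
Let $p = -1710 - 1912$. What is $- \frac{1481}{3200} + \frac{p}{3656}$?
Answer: $- \frac{2125617}{1462400} \approx -1.4535$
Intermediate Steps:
$p = -3622$
$- \frac{1481}{3200} + \frac{p}{3656} = - \frac{1481}{3200} - \frac{3622}{3656} = \left(-1481\right) \frac{1}{3200} - \frac{1811}{1828} = - \frac{1481}{3200} - \frac{1811}{1828} = - \frac{2125617}{1462400}$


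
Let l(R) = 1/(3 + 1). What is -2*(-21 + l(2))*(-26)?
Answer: -1079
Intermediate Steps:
l(R) = ¼ (l(R) = 1/4 = ¼)
-2*(-21 + l(2))*(-26) = -2*(-21 + ¼)*(-26) = -2*(-83/4)*(-26) = (83/2)*(-26) = -1079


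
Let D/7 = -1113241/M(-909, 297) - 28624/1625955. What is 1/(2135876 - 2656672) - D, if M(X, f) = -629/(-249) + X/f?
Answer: -24691321941797934749/1693581720360 ≈ -1.4579e+7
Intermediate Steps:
M(X, f) = 629/249 + X/f (M(X, f) = -629*(-1/249) + X/f = 629/249 + X/f)
D = 189642946119361/13007640 (D = 7*(-1113241/(629/249 - 909/297) - 28624/1625955) = 7*(-1113241/(629/249 - 909*1/297) - 28624*1/1625955) = 7*(-1113241/(629/249 - 101/33) - 28624/1625955) = 7*(-1113241/(-488/913) - 28624/1625955) = 7*(-1113241*(-913/488) - 28624/1625955) = 7*(1016389033/488 - 28624/1625955) = 7*(27091849445623/13007640) = 189642946119361/13007640 ≈ 1.4579e+7)
1/(2135876 - 2656672) - D = 1/(2135876 - 2656672) - 1*189642946119361/13007640 = 1/(-520796) - 189642946119361/13007640 = -1/520796 - 189642946119361/13007640 = -24691321941797934749/1693581720360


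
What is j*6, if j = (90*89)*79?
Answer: 3796740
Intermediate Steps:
j = 632790 (j = 8010*79 = 632790)
j*6 = 632790*6 = 3796740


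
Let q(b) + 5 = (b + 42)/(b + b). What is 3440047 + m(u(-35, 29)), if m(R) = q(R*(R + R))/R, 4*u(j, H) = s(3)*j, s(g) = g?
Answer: 189632600293/55125 ≈ 3.4400e+6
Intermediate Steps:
u(j, H) = 3*j/4 (u(j, H) = (3*j)/4 = 3*j/4)
q(b) = -5 + (42 + b)/(2*b) (q(b) = -5 + (b + 42)/(b + b) = -5 + (42 + b)/((2*b)) = -5 + (42 + b)*(1/(2*b)) = -5 + (42 + b)/(2*b))
m(R) = (-9/2 + 21/(2*R**2))/R (m(R) = (-9/2 + 21/((R*(R + R))))/R = (-9/2 + 21/((R*(2*R))))/R = (-9/2 + 21/((2*R**2)))/R = (-9/2 + 21*(1/(2*R**2)))/R = (-9/2 + 21/(2*R**2))/R)
3440047 + m(u(-35, 29)) = 3440047 + 3*(7 - 3*((3/4)*(-35))**2)/(2*((3/4)*(-35))**3) = 3440047 + 3*(7 - 3*(-105/4)**2)/(2*(-105/4)**3) = 3440047 + (3/2)*(-64/1157625)*(7 - 3*11025/16) = 3440047 + (3/2)*(-64/1157625)*(7 - 33075/16) = 3440047 + (3/2)*(-64/1157625)*(-32963/16) = 3440047 + 9418/55125 = 189632600293/55125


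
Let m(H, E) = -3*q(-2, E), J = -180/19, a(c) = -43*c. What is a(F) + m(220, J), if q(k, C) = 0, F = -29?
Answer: 1247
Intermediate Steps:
J = -180/19 (J = -180*1/19 = -180/19 ≈ -9.4737)
m(H, E) = 0 (m(H, E) = -3*0 = 0)
a(F) + m(220, J) = -43*(-29) + 0 = 1247 + 0 = 1247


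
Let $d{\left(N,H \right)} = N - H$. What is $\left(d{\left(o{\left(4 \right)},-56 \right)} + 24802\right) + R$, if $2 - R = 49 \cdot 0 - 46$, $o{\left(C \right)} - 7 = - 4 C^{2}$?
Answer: $24849$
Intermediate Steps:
$o{\left(C \right)} = 7 - 4 C^{2}$
$R = 48$ ($R = 2 - \left(49 \cdot 0 - 46\right) = 2 - \left(0 - 46\right) = 2 - -46 = 2 + 46 = 48$)
$\left(d{\left(o{\left(4 \right)},-56 \right)} + 24802\right) + R = \left(\left(\left(7 - 4 \cdot 4^{2}\right) - -56\right) + 24802\right) + 48 = \left(\left(\left(7 - 64\right) + 56\right) + 24802\right) + 48 = \left(\left(-57 + 56\right) + 24802\right) + 48 = \left(-1 + 24802\right) + 48 = 24801 + 48 = 24849$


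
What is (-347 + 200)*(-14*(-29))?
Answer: -59682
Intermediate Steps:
(-347 + 200)*(-14*(-29)) = -147*406 = -59682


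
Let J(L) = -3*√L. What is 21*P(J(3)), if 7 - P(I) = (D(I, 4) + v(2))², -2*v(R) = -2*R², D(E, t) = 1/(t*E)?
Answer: -27223/144 + 14*√3/3 ≈ -180.97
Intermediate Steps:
D(E, t) = 1/(E*t)
v(R) = R² (v(R) = -(-1)*R² = R²)
P(I) = 7 - (4 + 1/(4*I))² (P(I) = 7 - (1/(I*4) + 2²)² = 7 - ((¼)/I + 4)² = 7 - (1/(4*I) + 4)² = 7 - (4 + 1/(4*I))²)
21*P(J(3)) = 21*(7 - (1 + 16*(-3*√3))²/(16*(-3*√3)²)) = 21*(7 - 1/16*1/27*(1 - 48*√3)²) = 21*(7 - (1 - 48*√3)²/432) = 147 - 7*(1 - 48*√3)²/144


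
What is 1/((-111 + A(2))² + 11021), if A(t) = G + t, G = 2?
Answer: 1/22470 ≈ 4.4504e-5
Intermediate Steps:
A(t) = 2 + t
1/((-111 + A(2))² + 11021) = 1/((-111 + (2 + 2))² + 11021) = 1/((-111 + 4)² + 11021) = 1/((-107)² + 11021) = 1/(11449 + 11021) = 1/22470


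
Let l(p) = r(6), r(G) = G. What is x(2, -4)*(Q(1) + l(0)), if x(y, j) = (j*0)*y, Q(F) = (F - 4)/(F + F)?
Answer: 0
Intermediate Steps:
l(p) = 6
Q(F) = (-4 + F)/(2*F) (Q(F) = (-4 + F)/((2*F)) = (-4 + F)*(1/(2*F)) = (-4 + F)/(2*F))
x(y, j) = 0 (x(y, j) = 0*y = 0)
x(2, -4)*(Q(1) + l(0)) = 0*((½)*(-4 + 1)/1 + 6) = 0*((½)*1*(-3) + 6) = 0*(-3/2 + 6) = 0*(9/2) = 0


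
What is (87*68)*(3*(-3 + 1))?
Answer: -35496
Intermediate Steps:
(87*68)*(3*(-3 + 1)) = 5916*(3*(-2)) = 5916*(-6) = -35496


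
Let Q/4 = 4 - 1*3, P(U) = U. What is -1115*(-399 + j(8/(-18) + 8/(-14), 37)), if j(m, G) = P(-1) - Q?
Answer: 450460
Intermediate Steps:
Q = 4 (Q = 4*(4 - 1*3) = 4*(4 - 3) = 4*1 = 4)
j(m, G) = -5 (j(m, G) = -1 - 1*4 = -1 - 4 = -5)
-1115*(-399 + j(8/(-18) + 8/(-14), 37)) = -1115*(-399 - 5) = -1115*(-404) = 450460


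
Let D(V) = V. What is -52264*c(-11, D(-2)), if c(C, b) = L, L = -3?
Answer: 156792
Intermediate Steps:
c(C, b) = -3
-52264*c(-11, D(-2)) = -52264*(-3) = 156792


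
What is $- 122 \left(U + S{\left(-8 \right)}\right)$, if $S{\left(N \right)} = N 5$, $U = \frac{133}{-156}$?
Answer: $\frac{388753}{78} \approx 4984.0$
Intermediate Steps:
$U = - \frac{133}{156}$ ($U = 133 \left(- \frac{1}{156}\right) = - \frac{133}{156} \approx -0.85256$)
$S{\left(N \right)} = 5 N$
$- 122 \left(U + S{\left(-8 \right)}\right) = - 122 \left(- \frac{133}{156} + 5 \left(-8\right)\right) = - 122 \left(- \frac{133}{156} - 40\right) = \left(-122\right) \left(- \frac{6373}{156}\right) = \frac{388753}{78}$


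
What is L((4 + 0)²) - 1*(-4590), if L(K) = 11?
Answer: 4601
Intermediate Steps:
L((4 + 0)²) - 1*(-4590) = 11 - 1*(-4590) = 11 + 4590 = 4601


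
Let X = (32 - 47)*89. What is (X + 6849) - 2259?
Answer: 3255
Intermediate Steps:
X = -1335 (X = -15*89 = -1335)
(X + 6849) - 2259 = (-1335 + 6849) - 2259 = 5514 - 2259 = 3255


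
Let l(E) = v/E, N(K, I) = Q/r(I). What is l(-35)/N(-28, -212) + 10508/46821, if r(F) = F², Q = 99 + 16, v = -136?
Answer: 286230225964/188454525 ≈ 1518.8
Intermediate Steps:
Q = 115
N(K, I) = 115/I² (N(K, I) = 115/(I²) = 115/I²)
l(E) = -136/E
l(-35)/N(-28, -212) + 10508/46821 = (-136/(-35))/((115/(-212)²)) + 10508/46821 = (-136*(-1/35))/((115*(1/44944))) + 10508*(1/46821) = 136/(35*(115/44944)) + 10508/46821 = (136/35)*(44944/115) + 10508/46821 = 6112384/4025 + 10508/46821 = 286230225964/188454525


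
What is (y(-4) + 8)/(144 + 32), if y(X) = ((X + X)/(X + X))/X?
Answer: 31/704 ≈ 0.044034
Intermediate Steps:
y(X) = 1/X (y(X) = ((2*X)/((2*X)))/X = ((2*X)*(1/(2*X)))/X = 1/X)
(y(-4) + 8)/(144 + 32) = (1/(-4) + 8)/(144 + 32) = (-1/4 + 8)/176 = (31/4)*(1/176) = 31/704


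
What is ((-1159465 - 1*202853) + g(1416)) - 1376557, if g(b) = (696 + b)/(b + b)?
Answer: -161593581/59 ≈ -2.7389e+6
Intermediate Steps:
g(b) = (696 + b)/(2*b) (g(b) = (696 + b)/((2*b)) = (696 + b)*(1/(2*b)) = (696 + b)/(2*b))
((-1159465 - 1*202853) + g(1416)) - 1376557 = ((-1159465 - 1*202853) + (1/2)*(696 + 1416)/1416) - 1376557 = ((-1159465 - 202853) + (1/2)*(1/1416)*2112) - 1376557 = (-1362318 + 44/59) - 1376557 = -80376718/59 - 1376557 = -161593581/59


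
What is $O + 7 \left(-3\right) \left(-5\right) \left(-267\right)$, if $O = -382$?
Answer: $-28417$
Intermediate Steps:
$O + 7 \left(-3\right) \left(-5\right) \left(-267\right) = -382 + 7 \left(-3\right) \left(-5\right) \left(-267\right) = -382 + \left(-21\right) \left(-5\right) \left(-267\right) = -382 + 105 \left(-267\right) = -382 - 28035 = -28417$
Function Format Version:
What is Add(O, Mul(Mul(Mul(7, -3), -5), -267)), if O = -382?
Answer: -28417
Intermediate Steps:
Add(O, Mul(Mul(Mul(7, -3), -5), -267)) = Add(-382, Mul(Mul(Mul(7, -3), -5), -267)) = Add(-382, Mul(Mul(-21, -5), -267)) = Add(-382, Mul(105, -267)) = Add(-382, -28035) = -28417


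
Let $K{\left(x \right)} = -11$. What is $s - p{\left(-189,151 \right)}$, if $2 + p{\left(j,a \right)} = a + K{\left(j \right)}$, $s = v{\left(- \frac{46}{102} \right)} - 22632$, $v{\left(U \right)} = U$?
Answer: $- \frac{1161293}{51} \approx -22770.0$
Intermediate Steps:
$s = - \frac{1154255}{51}$ ($s = - \frac{46}{102} - 22632 = \left(-46\right) \frac{1}{102} - 22632 = - \frac{23}{51} - 22632 = - \frac{1154255}{51} \approx -22632.0$)
$p{\left(j,a \right)} = -13 + a$ ($p{\left(j,a \right)} = -2 + \left(a - 11\right) = -2 + \left(-11 + a\right) = -13 + a$)
$s - p{\left(-189,151 \right)} = - \frac{1154255}{51} - \left(-13 + 151\right) = - \frac{1154255}{51} - 138 = - \frac{1161293}{51}$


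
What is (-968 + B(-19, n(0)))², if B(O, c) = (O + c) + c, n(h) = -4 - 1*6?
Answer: 1014049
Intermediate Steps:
n(h) = -10 (n(h) = -4 - 6 = -10)
B(O, c) = O + 2*c
(-968 + B(-19, n(0)))² = (-968 + (-19 + 2*(-10)))² = (-968 + (-19 - 20))² = (-968 - 39)² = (-1007)² = 1014049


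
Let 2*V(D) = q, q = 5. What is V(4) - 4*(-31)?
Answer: 253/2 ≈ 126.50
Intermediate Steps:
V(D) = 5/2 (V(D) = (½)*5 = 5/2)
V(4) - 4*(-31) = 5/2 - 4*(-31) = 5/2 + 124 = 253/2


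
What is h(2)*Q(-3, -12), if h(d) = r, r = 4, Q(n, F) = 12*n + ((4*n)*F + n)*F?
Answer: -6912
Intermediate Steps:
Q(n, F) = 12*n + F*(n + 4*F*n) (Q(n, F) = 12*n + (4*F*n + n)*F = 12*n + (n + 4*F*n)*F = 12*n + F*(n + 4*F*n))
h(d) = 4
h(2)*Q(-3, -12) = 4*(-3*(12 - 12 + 4*(-12)²)) = 4*(-3*(12 - 12 + 4*144)) = 4*(-3*(12 - 12 + 576)) = 4*(-3*576) = 4*(-1728) = -6912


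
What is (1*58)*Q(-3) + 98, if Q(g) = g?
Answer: -76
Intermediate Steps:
(1*58)*Q(-3) + 98 = (1*58)*(-3) + 98 = 58*(-3) + 98 = -174 + 98 = -76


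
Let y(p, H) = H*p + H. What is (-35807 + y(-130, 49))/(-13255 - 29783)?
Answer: 21064/21519 ≈ 0.97886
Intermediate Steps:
y(p, H) = H + H*p
(-35807 + y(-130, 49))/(-13255 - 29783) = (-35807 + 49*(1 - 130))/(-13255 - 29783) = (-35807 + 49*(-129))/(-43038) = (-35807 - 6321)*(-1/43038) = -42128*(-1/43038) = 21064/21519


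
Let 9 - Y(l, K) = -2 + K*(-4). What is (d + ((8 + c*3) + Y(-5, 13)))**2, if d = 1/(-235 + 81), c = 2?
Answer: 140588449/23716 ≈ 5928.0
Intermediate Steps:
Y(l, K) = 11 + 4*K (Y(l, K) = 9 - (-2 + K*(-4)) = 9 - (-2 - 4*K) = 9 + (2 + 4*K) = 11 + 4*K)
d = -1/154 (d = 1/(-154) = -1/154 ≈ -0.0064935)
(d + ((8 + c*3) + Y(-5, 13)))**2 = (-1/154 + ((8 + 2*3) + (11 + 4*13)))**2 = (-1/154 + ((8 + 6) + (11 + 52)))**2 = (-1/154 + (14 + 63))**2 = (-1/154 + 77)**2 = (11857/154)**2 = 140588449/23716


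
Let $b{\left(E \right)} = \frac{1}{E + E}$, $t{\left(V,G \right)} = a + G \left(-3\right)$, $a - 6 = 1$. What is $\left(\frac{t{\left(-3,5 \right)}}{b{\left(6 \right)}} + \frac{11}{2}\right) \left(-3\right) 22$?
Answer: $5973$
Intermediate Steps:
$a = 7$ ($a = 6 + 1 = 7$)
$t{\left(V,G \right)} = 7 - 3 G$ ($t{\left(V,G \right)} = 7 + G \left(-3\right) = 7 - 3 G$)
$b{\left(E \right)} = \frac{1}{2 E}$
$\left(\frac{t{\left(-3,5 \right)}}{b{\left(6 \right)}} + \frac{11}{2}\right) \left(-3\right) 22 = \left(\frac{7 - 15}{\frac{1}{2} \cdot \frac{1}{6}} + \frac{11}{2}\right) \left(-3\right) 22 = \left(\frac{7 - 15}{\frac{1}{2} \cdot \frac{1}{6}} + 11 \cdot \frac{1}{2}\right) \left(-3\right) 22 = \left(- 8 \frac{1}{\frac{1}{12}} + \frac{11}{2}\right) \left(-3\right) 22 = \left(\left(-8\right) 12 + \frac{11}{2}\right) \left(-3\right) 22 = \left(-96 + \frac{11}{2}\right) \left(-3\right) 22 = \left(- \frac{181}{2}\right) \left(-3\right) 22 = \frac{543}{2} \cdot 22 = 5973$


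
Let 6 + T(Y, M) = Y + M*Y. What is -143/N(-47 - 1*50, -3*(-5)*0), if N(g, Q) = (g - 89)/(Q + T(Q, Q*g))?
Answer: -143/31 ≈ -4.6129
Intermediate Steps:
T(Y, M) = -6 + Y + M*Y (T(Y, M) = -6 + (Y + M*Y) = -6 + Y + M*Y)
N(g, Q) = (-89 + g)/(-6 + 2*Q + g*Q**2) (N(g, Q) = (g - 89)/(Q + (-6 + Q + (Q*g)*Q)) = (-89 + g)/(Q + (-6 + Q + g*Q**2)) = (-89 + g)/(-6 + 2*Q + g*Q**2))
-143/N(-47 - 1*50, -3*(-5)*0) = -143*(-6 + 2*(-3*(-5)*0) + (-47 - 1*50)*(-3*(-5)*0)**2)/(-89 + (-47 - 1*50)) = -143*(-6 + 2*(15*0) + (-47 - 50)*(15*0)**2)/(-89 + (-47 - 50)) = -143*(-6 + 2*0 - 97*0**2)/(-89 - 97) = -143/(-186/(-6 + 0 - 97*0)) = -143/(-186/(-6 + 0 + 0)) = -143/(-186/(-6)) = -143/((-1/6*(-186))) = -143/31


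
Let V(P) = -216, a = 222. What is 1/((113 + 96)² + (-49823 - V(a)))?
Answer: -1/5926 ≈ -0.00016875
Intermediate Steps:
1/((113 + 96)² + (-49823 - V(a))) = 1/((113 + 96)² + (-49823 - 1*(-216))) = 1/(209² + (-49823 + 216)) = 1/(43681 - 49607) = 1/(-5926) = -1/5926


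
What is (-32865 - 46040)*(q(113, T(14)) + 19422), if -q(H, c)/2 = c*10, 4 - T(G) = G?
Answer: -1548273910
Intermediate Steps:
T(G) = 4 - G
q(H, c) = -20*c (q(H, c) = -2*c*10 = -20*c)
(-32865 - 46040)*(q(113, T(14)) + 19422) = (-32865 - 46040)*(-20*(4 - 1*14) + 19422) = -78905*(-20*(4 - 14) + 19422) = -78905*(-20*(-10) + 19422) = -78905*(200 + 19422) = -78905*19622 = -1548273910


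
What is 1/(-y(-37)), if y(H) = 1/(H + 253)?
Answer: -216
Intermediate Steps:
y(H) = 1/(253 + H)
1/(-y(-37)) = 1/(-1/(253 - 37)) = 1/(-1/216) = -216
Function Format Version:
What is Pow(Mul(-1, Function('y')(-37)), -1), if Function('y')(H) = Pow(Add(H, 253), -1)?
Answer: -216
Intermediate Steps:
Function('y')(H) = Pow(Add(253, H), -1)
Pow(Mul(-1, Function('y')(-37)), -1) = Pow(Mul(-1, Pow(Add(253, -37), -1)), -1) = Pow(Mul(-1, Pow(216, -1)), -1) = Pow(Mul(-1, Rational(1, 216)), -1) = Pow(Rational(-1, 216), -1) = -216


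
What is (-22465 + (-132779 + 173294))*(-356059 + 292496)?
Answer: -1147312150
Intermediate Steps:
(-22465 + (-132779 + 173294))*(-356059 + 292496) = (-22465 + 40515)*(-63563) = 18050*(-63563) = -1147312150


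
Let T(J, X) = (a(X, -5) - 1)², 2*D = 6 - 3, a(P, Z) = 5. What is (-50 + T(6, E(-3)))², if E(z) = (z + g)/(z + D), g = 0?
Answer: 1156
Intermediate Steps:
D = 3/2 (D = (6 - 3)/2 = (½)*3 = 3/2 ≈ 1.5000)
E(z) = z/(3/2 + z) (E(z) = (z + 0)/(z + 3/2) = z/(3/2 + z))
T(J, X) = 16 (T(J, X) = (5 - 1)² = 4² = 16)
(-50 + T(6, E(-3)))² = (-50 + 16)² = (-34)² = 1156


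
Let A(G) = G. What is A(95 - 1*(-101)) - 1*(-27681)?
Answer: 27877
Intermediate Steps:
A(95 - 1*(-101)) - 1*(-27681) = (95 - 1*(-101)) - 1*(-27681) = (95 + 101) + 27681 = 196 + 27681 = 27877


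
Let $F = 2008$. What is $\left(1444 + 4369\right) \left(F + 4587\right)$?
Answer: $38336735$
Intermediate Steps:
$\left(1444 + 4369\right) \left(F + 4587\right) = \left(1444 + 4369\right) \left(2008 + 4587\right) = 5813 \cdot 6595 = 38336735$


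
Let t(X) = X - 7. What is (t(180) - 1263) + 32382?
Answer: 31292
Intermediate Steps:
t(X) = -7 + X
(t(180) - 1263) + 32382 = ((-7 + 180) - 1263) + 32382 = (173 - 1263) + 32382 = -1090 + 32382 = 31292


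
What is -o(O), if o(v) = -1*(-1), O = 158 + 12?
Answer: -1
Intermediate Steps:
O = 170
o(v) = 1
-o(O) = -1*1 = -1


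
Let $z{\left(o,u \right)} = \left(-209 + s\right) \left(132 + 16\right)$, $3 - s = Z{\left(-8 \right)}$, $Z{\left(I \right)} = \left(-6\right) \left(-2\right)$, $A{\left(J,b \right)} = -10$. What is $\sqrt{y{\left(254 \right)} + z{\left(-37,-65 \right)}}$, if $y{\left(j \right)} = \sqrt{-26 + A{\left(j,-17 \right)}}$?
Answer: $\sqrt{-32264 + 6 i} \approx 0.017 + 179.62 i$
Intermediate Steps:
$Z{\left(I \right)} = 12$
$y{\left(j \right)} = 6 i$ ($y{\left(j \right)} = \sqrt{-26 - 10} = \sqrt{-36} = 6 i$)
$s = -9$ ($s = 3 - 12 = -9$)
$z{\left(o,u \right)} = -32264$ ($z{\left(o,u \right)} = \left(-209 - 9\right) \left(132 + 16\right) = \left(-218\right) 148 = -32264$)
$\sqrt{y{\left(254 \right)} + z{\left(-37,-65 \right)}} = \sqrt{6 i - 32264} = \sqrt{-32264 + 6 i}$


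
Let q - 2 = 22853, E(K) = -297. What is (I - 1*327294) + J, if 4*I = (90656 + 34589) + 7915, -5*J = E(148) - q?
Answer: -1446868/5 ≈ -2.8937e+5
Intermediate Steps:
q = 22855 (q = 2 + 22853 = 22855)
J = 23152/5 (J = -(-297 - 1*22855)/5 = -(-297 - 22855)/5 = -1/5*(-23152) = 23152/5 ≈ 4630.4)
I = 33290 (I = ((90656 + 34589) + 7915)/4 = (125245 + 7915)/4 = (1/4)*133160 = 33290)
(I - 1*327294) + J = (33290 - 1*327294) + 23152/5 = (33290 - 327294) + 23152/5 = -294004 + 23152/5 = -1446868/5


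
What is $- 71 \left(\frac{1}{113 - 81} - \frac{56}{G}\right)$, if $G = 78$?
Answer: $\frac{60847}{1248} \approx 48.756$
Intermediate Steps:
$- 71 \left(\frac{1}{113 - 81} - \frac{56}{G}\right) = - 71 \left(\frac{1}{113 - 81} - \frac{56}{78}\right) = - 71 \left(\frac{1}{32} - \frac{28}{39}\right) = \left(-71\right) \left(- \frac{857}{1248}\right) = \frac{60847}{1248}$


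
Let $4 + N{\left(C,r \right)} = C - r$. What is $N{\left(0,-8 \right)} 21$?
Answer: $84$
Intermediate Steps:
$N{\left(C,r \right)} = -4 + C - r$ ($N{\left(C,r \right)} = -4 + \left(C - r\right) = -4 + C - r$)
$N{\left(0,-8 \right)} 21 = \left(-4 + 0 - -8\right) 21 = \left(-4 + 0 + 8\right) 21 = 4 \cdot 21 = 84$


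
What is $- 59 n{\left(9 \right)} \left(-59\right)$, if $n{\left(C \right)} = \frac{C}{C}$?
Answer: $3481$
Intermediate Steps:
$n{\left(C \right)} = 1$
$- 59 n{\left(9 \right)} \left(-59\right) = \left(-59\right) 1 \left(-59\right) = \left(-59\right) \left(-59\right) = 3481$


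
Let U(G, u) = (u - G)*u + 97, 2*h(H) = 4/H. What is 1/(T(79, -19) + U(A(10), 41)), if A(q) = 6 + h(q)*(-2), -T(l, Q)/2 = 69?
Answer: 5/7052 ≈ 0.00070902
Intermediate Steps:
T(l, Q) = -138 (T(l, Q) = -2*69 = -138)
h(H) = 2/H (h(H) = (4/H)/2 = 2/H)
A(q) = 6 - 4/q (A(q) = 6 + (2/q)*(-2) = 6 - 4/q)
U(G, u) = 97 + u*(u - G) (U(G, u) = u*(u - G) + 97 = 97 + u*(u - G))
1/(T(79, -19) + U(A(10), 41)) = 1/(-138 + (97 + 41**2 - 1*(6 - 4/10)*41)) = 1/(-138 + (97 + 1681 - 1*(6 - 4*1/10)*41)) = 1/(-138 + (97 + 1681 - 1*(6 - 2/5)*41)) = 1/(-138 + (97 + 1681 - 1*28/5*41)) = 1/(-138 + (97 + 1681 - 1148/5)) = 1/(-138 + 7742/5) = 1/(7052/5) = 5/7052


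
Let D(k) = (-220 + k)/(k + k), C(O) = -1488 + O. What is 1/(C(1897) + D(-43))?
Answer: 86/35437 ≈ 0.0024268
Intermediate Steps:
D(k) = (-220 + k)/(2*k) (D(k) = (-220 + k)/((2*k)) = (-220 + k)*(1/(2*k)) = (-220 + k)/(2*k))
1/(C(1897) + D(-43)) = 1/((-1488 + 1897) + (1/2)*(-220 - 43)/(-43)) = 1/(409 + (1/2)*(-1/43)*(-263)) = 1/(409 + 263/86) = 1/(35437/86) = 86/35437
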